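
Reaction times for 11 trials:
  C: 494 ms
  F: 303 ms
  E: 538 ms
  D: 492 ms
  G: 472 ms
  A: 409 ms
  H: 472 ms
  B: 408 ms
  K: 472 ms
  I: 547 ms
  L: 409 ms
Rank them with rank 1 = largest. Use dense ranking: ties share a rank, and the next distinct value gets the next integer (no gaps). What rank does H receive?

5

Sorted (descending): 547, 538, 494, 492, 472, 472, 472, 409, 409, 408, 303
The 3 values of 472 share dense rank 5.
The 2 values of 409 share dense rank 6.
Remaining distinct values take the next consecutive integers.
H has value 472 ms → rank 5.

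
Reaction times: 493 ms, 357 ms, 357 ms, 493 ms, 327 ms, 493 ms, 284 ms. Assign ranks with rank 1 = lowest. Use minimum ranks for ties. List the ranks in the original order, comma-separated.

Sorted (ascending): 284, 327, 357, 357, 493, 493, 493
The 2 values of 357 occupy positions 3–4 → each gets rank 3.
The 3 values of 493 occupy positions 5–7 → each gets rank 5.

5, 3, 3, 5, 2, 5, 1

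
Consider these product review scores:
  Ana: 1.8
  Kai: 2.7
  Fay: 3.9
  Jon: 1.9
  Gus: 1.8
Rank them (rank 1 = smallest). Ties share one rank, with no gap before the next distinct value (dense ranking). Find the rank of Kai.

Sorted (ascending): 1.8, 1.8, 1.9, 2.7, 3.9
The 2 values of 1.8 share dense rank 1.
Remaining distinct values take the next consecutive integers.
Kai has value 2.7 → rank 3.

3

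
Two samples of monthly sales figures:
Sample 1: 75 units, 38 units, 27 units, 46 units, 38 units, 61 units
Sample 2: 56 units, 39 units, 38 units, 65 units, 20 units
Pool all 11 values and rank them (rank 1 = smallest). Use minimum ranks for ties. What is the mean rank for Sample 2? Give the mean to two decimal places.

5.60

Sorted (ascending): 20, 27, 38, 38, 38, 39, 46, 56, 61, 65, 75
The 3 values of 38 occupy positions 3–5 → each gets rank 3.
Sample 2 values → pooled ranks: 56→8, 39→6, 38→3, 65→10, 20→1
Mean rank = (8 + 6 + 3 + 10 + 1) / 5 = 5.60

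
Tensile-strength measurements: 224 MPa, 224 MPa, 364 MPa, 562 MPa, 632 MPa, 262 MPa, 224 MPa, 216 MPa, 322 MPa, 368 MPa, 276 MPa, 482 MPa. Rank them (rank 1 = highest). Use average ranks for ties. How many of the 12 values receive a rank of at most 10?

Sorted (descending): 632, 562, 482, 368, 364, 322, 276, 262, 224, 224, 224, 216
The 3 values of 224 occupy positions 9–11 → average rank 10.
Ranks ≤ 10: {1, 2, 3, 4, 5, 6, 7, 8, 10, 10, 10} → 11 values.

11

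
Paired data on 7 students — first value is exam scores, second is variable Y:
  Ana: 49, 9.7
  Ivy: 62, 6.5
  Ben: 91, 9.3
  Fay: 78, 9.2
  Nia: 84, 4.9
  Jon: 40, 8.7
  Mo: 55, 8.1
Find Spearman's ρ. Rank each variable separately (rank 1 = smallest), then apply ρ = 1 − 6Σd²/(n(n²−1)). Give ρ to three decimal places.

Ranks of variable 1: 2, 4, 7, 5, 6, 1, 3
Ranks of variable 2: 7, 2, 6, 5, 1, 4, 3
d = r₁ − r₂: -5, 2, 1, 0, 5, -3, 0
d²: 25, 4, 1, 0, 25, 9, 0; Σd² = 64
ρ = 1 − 6·64/(7·48) = 1 − 384/336 = -0.143

-0.143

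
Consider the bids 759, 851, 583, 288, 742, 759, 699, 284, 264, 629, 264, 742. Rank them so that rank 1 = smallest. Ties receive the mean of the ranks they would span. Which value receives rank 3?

Sorted (ascending): 264, 264, 284, 288, 583, 629, 699, 742, 742, 759, 759, 851
The 2 values of 264 occupy positions 1–2 → average rank (1+2)/2 = 1.5.
The 2 values of 742 occupy positions 8–9 → average rank (8+9)/2 = 8.5.
The 2 values of 759 occupy positions 10–11 → average rank (10+11)/2 = 10.5.
Rank 3 → value 284.

284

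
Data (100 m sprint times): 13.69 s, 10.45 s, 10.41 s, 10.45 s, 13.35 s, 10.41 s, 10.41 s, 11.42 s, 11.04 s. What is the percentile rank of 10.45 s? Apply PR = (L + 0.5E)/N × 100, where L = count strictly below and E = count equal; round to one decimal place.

N = 9.
Strictly below 10.45: 3. Equal to 10.45: 2.
PR = (3 + 0.5·2)/9 × 100 = 44.4

44.4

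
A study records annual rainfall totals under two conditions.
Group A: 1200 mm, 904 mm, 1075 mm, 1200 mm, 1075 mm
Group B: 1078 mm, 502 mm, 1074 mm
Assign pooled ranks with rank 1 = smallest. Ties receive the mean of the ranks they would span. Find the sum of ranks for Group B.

10

Sorted (ascending): 502, 904, 1074, 1075, 1075, 1078, 1200, 1200
The 2 values of 1075 occupy positions 4–5 → average rank (4+5)/2 = 4.5.
The 2 values of 1200 occupy positions 7–8 → average rank (7+8)/2 = 7.5.
Group B values → pooled ranks: 1078→6, 502→1, 1074→3
Rank sum = 6 + 1 + 3 = 10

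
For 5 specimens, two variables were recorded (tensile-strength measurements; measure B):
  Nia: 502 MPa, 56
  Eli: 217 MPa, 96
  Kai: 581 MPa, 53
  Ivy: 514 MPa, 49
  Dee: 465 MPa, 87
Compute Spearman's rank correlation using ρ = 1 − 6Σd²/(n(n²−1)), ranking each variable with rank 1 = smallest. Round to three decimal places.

Ranks of variable 1: 3, 1, 5, 4, 2
Ranks of variable 2: 3, 5, 2, 1, 4
d = r₁ − r₂: 0, -4, 3, 3, -2
d²: 0, 16, 9, 9, 4; Σd² = 38
ρ = 1 − 6·38/(5·24) = 1 − 228/120 = -0.900

-0.900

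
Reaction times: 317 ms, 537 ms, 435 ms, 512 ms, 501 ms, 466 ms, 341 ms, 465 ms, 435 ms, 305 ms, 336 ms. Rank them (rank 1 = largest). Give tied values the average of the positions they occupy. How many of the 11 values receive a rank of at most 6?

5

Sorted (descending): 537, 512, 501, 466, 465, 435, 435, 341, 336, 317, 305
The 2 values of 435 occupy positions 6–7 → average rank (6+7)/2 = 6.5.
Ranks ≤ 6: {1, 2, 3, 4, 5} → 5 values.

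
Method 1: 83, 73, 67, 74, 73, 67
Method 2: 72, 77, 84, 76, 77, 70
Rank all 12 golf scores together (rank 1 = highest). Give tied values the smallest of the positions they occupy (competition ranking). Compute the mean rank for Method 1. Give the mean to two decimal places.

7.33

Sorted (descending): 84, 83, 77, 77, 76, 74, 73, 73, 72, 70, 67, 67
The 2 values of 77 occupy positions 3–4 → each gets rank 3.
The 2 values of 73 occupy positions 7–8 → each gets rank 7.
The 2 values of 67 occupy positions 11–12 → each gets rank 11.
Method 1 values → pooled ranks: 83→2, 73→7, 67→11, 74→6, 73→7, 67→11
Mean rank = (2 + 7 + 11 + 6 + 7 + 11) / 6 = 7.33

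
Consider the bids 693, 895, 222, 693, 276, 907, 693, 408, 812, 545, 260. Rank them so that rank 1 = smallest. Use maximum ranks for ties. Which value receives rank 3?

Sorted (ascending): 222, 260, 276, 408, 545, 693, 693, 693, 812, 895, 907
The 3 values of 693 occupy positions 6–8 → each gets rank 8.
Rank 3 → value 276.

276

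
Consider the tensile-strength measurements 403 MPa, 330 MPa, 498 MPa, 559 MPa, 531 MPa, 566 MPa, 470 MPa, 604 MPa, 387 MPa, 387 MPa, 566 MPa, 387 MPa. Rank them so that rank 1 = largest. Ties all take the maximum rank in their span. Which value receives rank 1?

Sorted (descending): 604, 566, 566, 559, 531, 498, 470, 403, 387, 387, 387, 330
The 2 values of 566 occupy positions 2–3 → each gets rank 3.
The 3 values of 387 occupy positions 9–11 → each gets rank 11.
Rank 1 → value 604.

604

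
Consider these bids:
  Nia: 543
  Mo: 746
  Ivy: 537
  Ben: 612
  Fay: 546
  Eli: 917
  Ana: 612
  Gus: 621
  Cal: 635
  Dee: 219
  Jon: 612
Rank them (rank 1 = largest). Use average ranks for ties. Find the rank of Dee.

11

Sorted (descending): 917, 746, 635, 621, 612, 612, 612, 546, 543, 537, 219
The 3 values of 612 occupy positions 5–7 → average rank 6.
Dee has value 219 → rank 11.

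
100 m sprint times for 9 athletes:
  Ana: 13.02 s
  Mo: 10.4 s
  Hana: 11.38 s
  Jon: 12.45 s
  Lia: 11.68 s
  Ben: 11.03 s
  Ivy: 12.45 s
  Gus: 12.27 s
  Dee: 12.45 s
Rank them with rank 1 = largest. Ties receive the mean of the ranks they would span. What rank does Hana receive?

Sorted (descending): 13.02, 12.45, 12.45, 12.45, 12.27, 11.68, 11.38, 11.03, 10.4
The 3 values of 12.45 occupy positions 2–4 → average rank 3.
Hana has value 11.38 s → rank 7.

7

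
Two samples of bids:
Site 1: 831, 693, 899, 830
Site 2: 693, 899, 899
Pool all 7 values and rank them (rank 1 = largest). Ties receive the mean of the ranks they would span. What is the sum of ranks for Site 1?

17.5

Sorted (descending): 899, 899, 899, 831, 830, 693, 693
The 3 values of 899 occupy positions 1–3 → average rank 2.
The 2 values of 693 occupy positions 6–7 → average rank (6+7)/2 = 6.5.
Site 1 values → pooled ranks: 831→4, 693→6.5, 899→2, 830→5
Rank sum = 4 + 6.5 + 2 + 5 = 17.5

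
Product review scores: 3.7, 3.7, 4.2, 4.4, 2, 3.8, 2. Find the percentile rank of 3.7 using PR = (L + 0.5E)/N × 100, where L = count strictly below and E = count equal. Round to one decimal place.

N = 7.
Strictly below 3.7: 2. Equal to 3.7: 2.
PR = (2 + 0.5·2)/7 × 100 = 42.9

42.9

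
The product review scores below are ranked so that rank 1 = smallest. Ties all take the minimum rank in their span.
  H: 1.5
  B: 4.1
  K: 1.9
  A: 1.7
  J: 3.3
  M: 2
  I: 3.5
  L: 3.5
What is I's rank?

Sorted (ascending): 1.5, 1.7, 1.9, 2, 3.3, 3.5, 3.5, 4.1
The 2 values of 3.5 occupy positions 6–7 → each gets rank 6.
I has value 3.5 → rank 6.

6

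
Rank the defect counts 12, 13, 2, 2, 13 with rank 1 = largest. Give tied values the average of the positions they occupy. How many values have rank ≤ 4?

3

Sorted (descending): 13, 13, 12, 2, 2
The 2 values of 13 occupy positions 1–2 → average rank (1+2)/2 = 1.5.
The 2 values of 2 occupy positions 4–5 → average rank (4+5)/2 = 4.5.
Ranks ≤ 4: {1.5, 1.5, 3} → 3 values.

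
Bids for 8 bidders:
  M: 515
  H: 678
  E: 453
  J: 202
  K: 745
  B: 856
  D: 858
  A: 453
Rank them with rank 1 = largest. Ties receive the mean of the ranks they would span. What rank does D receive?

Sorted (descending): 858, 856, 745, 678, 515, 453, 453, 202
The 2 values of 453 occupy positions 6–7 → average rank (6+7)/2 = 6.5.
D has value 858 → rank 1.

1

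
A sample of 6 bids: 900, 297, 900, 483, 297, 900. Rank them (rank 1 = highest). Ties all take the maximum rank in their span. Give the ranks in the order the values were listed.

3, 6, 3, 4, 6, 3

Sorted (descending): 900, 900, 900, 483, 297, 297
The 3 values of 900 occupy positions 1–3 → each gets rank 3.
The 2 values of 297 occupy positions 5–6 → each gets rank 6.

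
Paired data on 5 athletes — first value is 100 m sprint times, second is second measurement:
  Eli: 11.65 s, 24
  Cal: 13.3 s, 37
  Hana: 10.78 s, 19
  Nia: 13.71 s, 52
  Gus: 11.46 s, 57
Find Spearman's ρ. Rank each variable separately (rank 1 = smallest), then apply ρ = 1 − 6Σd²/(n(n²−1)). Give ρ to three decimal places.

0.400

Ranks of variable 1: 3, 4, 1, 5, 2
Ranks of variable 2: 2, 3, 1, 4, 5
d = r₁ − r₂: 1, 1, 0, 1, -3
d²: 1, 1, 0, 1, 9; Σd² = 12
ρ = 1 − 6·12/(5·24) = 1 − 72/120 = 0.400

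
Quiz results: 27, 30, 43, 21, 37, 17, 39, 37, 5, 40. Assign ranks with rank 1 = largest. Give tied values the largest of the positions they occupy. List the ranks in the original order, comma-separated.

7, 6, 1, 8, 5, 9, 3, 5, 10, 2

Sorted (descending): 43, 40, 39, 37, 37, 30, 27, 21, 17, 5
The 2 values of 37 occupy positions 4–5 → each gets rank 5.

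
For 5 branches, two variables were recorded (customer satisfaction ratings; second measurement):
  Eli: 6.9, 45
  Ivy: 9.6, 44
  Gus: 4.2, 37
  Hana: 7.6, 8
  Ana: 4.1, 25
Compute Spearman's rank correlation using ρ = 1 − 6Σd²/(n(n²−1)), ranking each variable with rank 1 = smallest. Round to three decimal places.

Ranks of variable 1: 3, 5, 2, 4, 1
Ranks of variable 2: 5, 4, 3, 1, 2
d = r₁ − r₂: -2, 1, -1, 3, -1
d²: 4, 1, 1, 9, 1; Σd² = 16
ρ = 1 − 6·16/(5·24) = 1 − 96/120 = 0.200

0.200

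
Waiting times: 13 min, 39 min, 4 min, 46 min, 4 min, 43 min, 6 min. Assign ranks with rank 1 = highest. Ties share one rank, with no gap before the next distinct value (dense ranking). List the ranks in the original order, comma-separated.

4, 3, 6, 1, 6, 2, 5

Sorted (descending): 46, 43, 39, 13, 6, 4, 4
The 2 values of 4 share dense rank 6.
Remaining distinct values take the next consecutive integers.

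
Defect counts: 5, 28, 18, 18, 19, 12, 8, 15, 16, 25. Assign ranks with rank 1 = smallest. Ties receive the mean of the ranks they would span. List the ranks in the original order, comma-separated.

Sorted (ascending): 5, 8, 12, 15, 16, 18, 18, 19, 25, 28
The 2 values of 18 occupy positions 6–7 → average rank (6+7)/2 = 6.5.

1, 10, 6.5, 6.5, 8, 3, 2, 4, 5, 9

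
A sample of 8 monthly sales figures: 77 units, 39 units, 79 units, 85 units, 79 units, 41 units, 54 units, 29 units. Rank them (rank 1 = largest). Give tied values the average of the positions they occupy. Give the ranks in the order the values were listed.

Sorted (descending): 85, 79, 79, 77, 54, 41, 39, 29
The 2 values of 79 occupy positions 2–3 → average rank (2+3)/2 = 2.5.

4, 7, 2.5, 1, 2.5, 6, 5, 8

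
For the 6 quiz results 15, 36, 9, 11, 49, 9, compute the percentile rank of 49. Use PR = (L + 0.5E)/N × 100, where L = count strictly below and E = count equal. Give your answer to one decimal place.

N = 6.
Strictly below 49: 5. Equal to 49: 1.
PR = (5 + 0.5·1)/6 × 100 = 91.7

91.7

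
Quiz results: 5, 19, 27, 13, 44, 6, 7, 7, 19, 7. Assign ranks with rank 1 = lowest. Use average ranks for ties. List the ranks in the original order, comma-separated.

Sorted (ascending): 5, 6, 7, 7, 7, 13, 19, 19, 27, 44
The 3 values of 7 occupy positions 3–5 → average rank 4.
The 2 values of 19 occupy positions 7–8 → average rank (7+8)/2 = 7.5.

1, 7.5, 9, 6, 10, 2, 4, 4, 7.5, 4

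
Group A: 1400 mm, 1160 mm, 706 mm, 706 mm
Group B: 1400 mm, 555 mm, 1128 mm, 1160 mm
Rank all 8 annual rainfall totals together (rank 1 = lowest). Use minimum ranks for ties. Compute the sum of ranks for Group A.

Sorted (ascending): 555, 706, 706, 1128, 1160, 1160, 1400, 1400
The 2 values of 706 occupy positions 2–3 → each gets rank 2.
The 2 values of 1160 occupy positions 5–6 → each gets rank 5.
The 2 values of 1400 occupy positions 7–8 → each gets rank 7.
Group A values → pooled ranks: 1400→7, 1160→5, 706→2, 706→2
Rank sum = 7 + 5 + 2 + 2 = 16

16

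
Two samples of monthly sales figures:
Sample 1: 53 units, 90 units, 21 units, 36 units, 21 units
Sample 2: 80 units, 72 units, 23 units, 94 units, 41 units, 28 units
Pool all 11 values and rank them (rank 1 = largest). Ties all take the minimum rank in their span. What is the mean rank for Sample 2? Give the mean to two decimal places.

5.17

Sorted (descending): 94, 90, 80, 72, 53, 41, 36, 28, 23, 21, 21
The 2 values of 21 occupy positions 10–11 → each gets rank 10.
Sample 2 values → pooled ranks: 80→3, 72→4, 23→9, 94→1, 41→6, 28→8
Mean rank = (3 + 4 + 9 + 1 + 6 + 8) / 6 = 5.17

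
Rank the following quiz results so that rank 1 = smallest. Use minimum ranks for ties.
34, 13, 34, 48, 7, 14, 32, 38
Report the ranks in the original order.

Sorted (ascending): 7, 13, 14, 32, 34, 34, 38, 48
The 2 values of 34 occupy positions 5–6 → each gets rank 5.

5, 2, 5, 8, 1, 3, 4, 7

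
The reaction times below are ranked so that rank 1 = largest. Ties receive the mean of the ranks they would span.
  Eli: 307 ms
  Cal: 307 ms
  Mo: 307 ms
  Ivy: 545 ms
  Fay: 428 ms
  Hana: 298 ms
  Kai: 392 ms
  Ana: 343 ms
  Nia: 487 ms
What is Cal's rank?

7

Sorted (descending): 545, 487, 428, 392, 343, 307, 307, 307, 298
The 3 values of 307 occupy positions 6–8 → average rank 7.
Cal has value 307 ms → rank 7.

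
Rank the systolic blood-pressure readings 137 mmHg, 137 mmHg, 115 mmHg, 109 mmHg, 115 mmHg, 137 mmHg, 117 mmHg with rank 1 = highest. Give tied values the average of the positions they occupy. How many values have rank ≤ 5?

Sorted (descending): 137, 137, 137, 117, 115, 115, 109
The 3 values of 137 occupy positions 1–3 → average rank 2.
The 2 values of 115 occupy positions 5–6 → average rank (5+6)/2 = 5.5.
Ranks ≤ 5: {2, 2, 2, 4} → 4 values.

4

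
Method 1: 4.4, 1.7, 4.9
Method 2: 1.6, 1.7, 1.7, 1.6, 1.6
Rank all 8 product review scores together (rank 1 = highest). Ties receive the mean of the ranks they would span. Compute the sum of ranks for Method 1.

7

Sorted (descending): 4.9, 4.4, 1.7, 1.7, 1.7, 1.6, 1.6, 1.6
The 3 values of 1.7 occupy positions 3–5 → average rank 4.
The 3 values of 1.6 occupy positions 6–8 → average rank 7.
Method 1 values → pooled ranks: 4.4→2, 1.7→4, 4.9→1
Rank sum = 2 + 4 + 1 = 7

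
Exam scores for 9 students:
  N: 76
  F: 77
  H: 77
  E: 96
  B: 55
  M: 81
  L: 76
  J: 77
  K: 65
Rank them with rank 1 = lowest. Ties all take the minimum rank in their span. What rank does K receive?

2

Sorted (ascending): 55, 65, 76, 76, 77, 77, 77, 81, 96
The 2 values of 76 occupy positions 3–4 → each gets rank 3.
The 3 values of 77 occupy positions 5–7 → each gets rank 5.
K has value 65 → rank 2.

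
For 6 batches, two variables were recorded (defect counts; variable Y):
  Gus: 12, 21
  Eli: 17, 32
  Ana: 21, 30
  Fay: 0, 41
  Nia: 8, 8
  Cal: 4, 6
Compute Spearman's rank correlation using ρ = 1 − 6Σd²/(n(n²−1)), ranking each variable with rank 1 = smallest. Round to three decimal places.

Ranks of variable 1: 4, 5, 6, 1, 3, 2
Ranks of variable 2: 3, 5, 4, 6, 2, 1
d = r₁ − r₂: 1, 0, 2, -5, 1, 1
d²: 1, 0, 4, 25, 1, 1; Σd² = 32
ρ = 1 − 6·32/(6·35) = 1 − 192/210 = 0.086

0.086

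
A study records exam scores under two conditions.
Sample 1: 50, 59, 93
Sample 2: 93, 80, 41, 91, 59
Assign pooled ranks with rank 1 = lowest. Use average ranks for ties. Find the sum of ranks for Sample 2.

23

Sorted (ascending): 41, 50, 59, 59, 80, 91, 93, 93
The 2 values of 59 occupy positions 3–4 → average rank (3+4)/2 = 3.5.
The 2 values of 93 occupy positions 7–8 → average rank (7+8)/2 = 7.5.
Sample 2 values → pooled ranks: 93→7.5, 80→5, 41→1, 91→6, 59→3.5
Rank sum = 7.5 + 5 + 1 + 6 + 3.5 = 23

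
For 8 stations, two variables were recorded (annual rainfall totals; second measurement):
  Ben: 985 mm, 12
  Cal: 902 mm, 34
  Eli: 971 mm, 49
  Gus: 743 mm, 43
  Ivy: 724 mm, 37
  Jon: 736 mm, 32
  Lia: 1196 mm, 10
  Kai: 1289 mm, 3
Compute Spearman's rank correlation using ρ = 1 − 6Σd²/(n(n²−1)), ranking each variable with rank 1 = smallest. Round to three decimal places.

-0.643

Ranks of variable 1: 6, 4, 5, 3, 1, 2, 7, 8
Ranks of variable 2: 3, 5, 8, 7, 6, 4, 2, 1
d = r₁ − r₂: 3, -1, -3, -4, -5, -2, 5, 7
d²: 9, 1, 9, 16, 25, 4, 25, 49; Σd² = 138
ρ = 1 − 6·138/(8·63) = 1 − 828/504 = -0.643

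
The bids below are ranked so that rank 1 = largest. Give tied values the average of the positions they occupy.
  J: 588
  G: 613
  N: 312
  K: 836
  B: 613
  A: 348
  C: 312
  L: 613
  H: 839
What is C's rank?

8.5

Sorted (descending): 839, 836, 613, 613, 613, 588, 348, 312, 312
The 3 values of 613 occupy positions 3–5 → average rank 4.
The 2 values of 312 occupy positions 8–9 → average rank (8+9)/2 = 8.5.
C has value 312 → rank 8.5.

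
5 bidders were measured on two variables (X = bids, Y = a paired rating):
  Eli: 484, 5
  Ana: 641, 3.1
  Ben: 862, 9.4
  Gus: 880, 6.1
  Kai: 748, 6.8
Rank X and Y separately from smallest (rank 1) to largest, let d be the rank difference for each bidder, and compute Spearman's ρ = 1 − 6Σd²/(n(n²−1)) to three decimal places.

Ranks of variable 1: 1, 2, 4, 5, 3
Ranks of variable 2: 2, 1, 5, 3, 4
d = r₁ − r₂: -1, 1, -1, 2, -1
d²: 1, 1, 1, 4, 1; Σd² = 8
ρ = 1 − 6·8/(5·24) = 1 − 48/120 = 0.600

0.600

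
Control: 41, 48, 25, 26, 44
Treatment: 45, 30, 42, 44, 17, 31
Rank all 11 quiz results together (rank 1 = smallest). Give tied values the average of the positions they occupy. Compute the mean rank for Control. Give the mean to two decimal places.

6.10

Sorted (ascending): 17, 25, 26, 30, 31, 41, 42, 44, 44, 45, 48
The 2 values of 44 occupy positions 8–9 → average rank (8+9)/2 = 8.5.
Control values → pooled ranks: 41→6, 48→11, 25→2, 26→3, 44→8.5
Mean rank = (6 + 11 + 2 + 3 + 8.5) / 5 = 6.10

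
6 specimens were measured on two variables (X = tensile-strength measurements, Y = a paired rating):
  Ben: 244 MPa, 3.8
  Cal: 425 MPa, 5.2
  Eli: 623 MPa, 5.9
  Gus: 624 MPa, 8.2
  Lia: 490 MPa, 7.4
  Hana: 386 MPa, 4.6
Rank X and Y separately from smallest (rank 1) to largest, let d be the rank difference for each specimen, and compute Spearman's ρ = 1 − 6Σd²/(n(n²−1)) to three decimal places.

Ranks of variable 1: 1, 3, 5, 6, 4, 2
Ranks of variable 2: 1, 3, 4, 6, 5, 2
d = r₁ − r₂: 0, 0, 1, 0, -1, 0
d²: 0, 0, 1, 0, 1, 0; Σd² = 2
ρ = 1 − 6·2/(6·35) = 1 − 12/210 = 0.943

0.943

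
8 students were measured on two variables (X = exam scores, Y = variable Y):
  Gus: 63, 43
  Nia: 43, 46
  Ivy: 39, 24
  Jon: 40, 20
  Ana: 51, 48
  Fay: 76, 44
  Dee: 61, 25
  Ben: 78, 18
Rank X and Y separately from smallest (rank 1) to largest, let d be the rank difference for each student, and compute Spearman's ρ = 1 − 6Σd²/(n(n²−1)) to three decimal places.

Ranks of variable 1: 6, 3, 1, 2, 4, 7, 5, 8
Ranks of variable 2: 5, 7, 3, 2, 8, 6, 4, 1
d = r₁ − r₂: 1, -4, -2, 0, -4, 1, 1, 7
d²: 1, 16, 4, 0, 16, 1, 1, 49; Σd² = 88
ρ = 1 − 6·88/(8·63) = 1 − 528/504 = -0.048

-0.048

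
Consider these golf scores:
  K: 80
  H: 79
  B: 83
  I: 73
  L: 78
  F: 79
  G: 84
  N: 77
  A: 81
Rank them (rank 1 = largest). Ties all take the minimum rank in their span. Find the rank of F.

5

Sorted (descending): 84, 83, 81, 80, 79, 79, 78, 77, 73
The 2 values of 79 occupy positions 5–6 → each gets rank 5.
F has value 79 → rank 5.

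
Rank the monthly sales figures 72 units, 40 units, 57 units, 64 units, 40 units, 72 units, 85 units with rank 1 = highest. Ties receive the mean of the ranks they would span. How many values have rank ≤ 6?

Sorted (descending): 85, 72, 72, 64, 57, 40, 40
The 2 values of 72 occupy positions 2–3 → average rank (2+3)/2 = 2.5.
The 2 values of 40 occupy positions 6–7 → average rank (6+7)/2 = 6.5.
Ranks ≤ 6: {1, 2.5, 2.5, 4, 5} → 5 values.

5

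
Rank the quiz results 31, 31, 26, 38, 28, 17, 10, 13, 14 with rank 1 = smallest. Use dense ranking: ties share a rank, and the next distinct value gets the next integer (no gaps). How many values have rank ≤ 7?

8

Sorted (ascending): 10, 13, 14, 17, 26, 28, 31, 31, 38
The 2 values of 31 share dense rank 7.
Remaining distinct values take the next consecutive integers.
Ranks ≤ 7: {1, 2, 3, 4, 5, 6, 7, 7} → 8 values.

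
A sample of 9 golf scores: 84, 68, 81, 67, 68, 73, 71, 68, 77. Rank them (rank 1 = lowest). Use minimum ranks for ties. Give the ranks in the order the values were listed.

9, 2, 8, 1, 2, 6, 5, 2, 7

Sorted (ascending): 67, 68, 68, 68, 71, 73, 77, 81, 84
The 3 values of 68 occupy positions 2–4 → each gets rank 2.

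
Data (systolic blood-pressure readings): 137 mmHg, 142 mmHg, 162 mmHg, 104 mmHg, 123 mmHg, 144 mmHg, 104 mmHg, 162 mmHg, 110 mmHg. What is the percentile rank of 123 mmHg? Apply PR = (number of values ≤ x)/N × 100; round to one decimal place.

N = 9.
Strictly below 123: 3. Equal to 123: 1.
PR = 4/9 × 100 = 44.4

44.4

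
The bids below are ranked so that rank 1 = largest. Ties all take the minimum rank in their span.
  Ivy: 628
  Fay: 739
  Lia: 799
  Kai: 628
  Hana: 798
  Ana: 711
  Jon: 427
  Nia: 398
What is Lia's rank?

1

Sorted (descending): 799, 798, 739, 711, 628, 628, 427, 398
The 2 values of 628 occupy positions 5–6 → each gets rank 5.
Lia has value 799 → rank 1.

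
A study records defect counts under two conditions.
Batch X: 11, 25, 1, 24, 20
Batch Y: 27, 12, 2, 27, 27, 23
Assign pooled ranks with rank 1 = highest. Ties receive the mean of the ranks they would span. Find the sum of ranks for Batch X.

Sorted (descending): 27, 27, 27, 25, 24, 23, 20, 12, 11, 2, 1
The 3 values of 27 occupy positions 1–3 → average rank 2.
Batch X values → pooled ranks: 11→9, 25→4, 1→11, 24→5, 20→7
Rank sum = 9 + 4 + 11 + 5 + 7 = 36

36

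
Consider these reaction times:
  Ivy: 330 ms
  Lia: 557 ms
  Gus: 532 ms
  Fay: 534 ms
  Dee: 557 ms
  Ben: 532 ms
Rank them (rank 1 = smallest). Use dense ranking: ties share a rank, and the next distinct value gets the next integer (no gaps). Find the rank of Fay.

3

Sorted (ascending): 330, 532, 532, 534, 557, 557
The 2 values of 532 share dense rank 2.
The 2 values of 557 share dense rank 4.
Remaining distinct values take the next consecutive integers.
Fay has value 534 ms → rank 3.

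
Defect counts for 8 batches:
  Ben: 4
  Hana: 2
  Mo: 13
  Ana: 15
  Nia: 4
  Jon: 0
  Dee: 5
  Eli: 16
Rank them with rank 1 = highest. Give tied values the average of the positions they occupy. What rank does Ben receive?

Sorted (descending): 16, 15, 13, 5, 4, 4, 2, 0
The 2 values of 4 occupy positions 5–6 → average rank (5+6)/2 = 5.5.
Ben has value 4 → rank 5.5.

5.5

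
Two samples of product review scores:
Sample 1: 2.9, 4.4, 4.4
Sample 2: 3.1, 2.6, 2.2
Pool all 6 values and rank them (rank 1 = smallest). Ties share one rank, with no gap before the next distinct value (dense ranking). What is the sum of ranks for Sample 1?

Sorted (ascending): 2.2, 2.6, 2.9, 3.1, 4.4, 4.4
The 2 values of 4.4 share dense rank 5.
Remaining distinct values take the next consecutive integers.
Sample 1 values → pooled ranks: 2.9→3, 4.4→5, 4.4→5
Rank sum = 3 + 5 + 5 = 13

13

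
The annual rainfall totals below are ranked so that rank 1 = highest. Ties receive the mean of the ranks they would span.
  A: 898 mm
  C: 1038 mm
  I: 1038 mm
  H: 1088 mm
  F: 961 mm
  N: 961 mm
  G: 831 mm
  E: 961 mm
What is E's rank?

Sorted (descending): 1088, 1038, 1038, 961, 961, 961, 898, 831
The 2 values of 1038 occupy positions 2–3 → average rank (2+3)/2 = 2.5.
The 3 values of 961 occupy positions 4–6 → average rank 5.
E has value 961 mm → rank 5.

5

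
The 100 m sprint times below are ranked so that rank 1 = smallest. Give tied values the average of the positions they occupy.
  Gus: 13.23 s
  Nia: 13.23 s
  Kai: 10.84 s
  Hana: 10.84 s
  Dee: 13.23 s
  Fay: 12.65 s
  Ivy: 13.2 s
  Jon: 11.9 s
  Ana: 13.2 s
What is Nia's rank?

8

Sorted (ascending): 10.84, 10.84, 11.9, 12.65, 13.2, 13.2, 13.23, 13.23, 13.23
The 2 values of 10.84 occupy positions 1–2 → average rank (1+2)/2 = 1.5.
The 2 values of 13.2 occupy positions 5–6 → average rank (5+6)/2 = 5.5.
The 3 values of 13.23 occupy positions 7–9 → average rank 8.
Nia has value 13.23 s → rank 8.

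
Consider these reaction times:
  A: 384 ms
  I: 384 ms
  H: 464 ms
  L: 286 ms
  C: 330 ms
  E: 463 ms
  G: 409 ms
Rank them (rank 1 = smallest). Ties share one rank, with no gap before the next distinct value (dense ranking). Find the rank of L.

Sorted (ascending): 286, 330, 384, 384, 409, 463, 464
The 2 values of 384 share dense rank 3.
Remaining distinct values take the next consecutive integers.
L has value 286 ms → rank 1.

1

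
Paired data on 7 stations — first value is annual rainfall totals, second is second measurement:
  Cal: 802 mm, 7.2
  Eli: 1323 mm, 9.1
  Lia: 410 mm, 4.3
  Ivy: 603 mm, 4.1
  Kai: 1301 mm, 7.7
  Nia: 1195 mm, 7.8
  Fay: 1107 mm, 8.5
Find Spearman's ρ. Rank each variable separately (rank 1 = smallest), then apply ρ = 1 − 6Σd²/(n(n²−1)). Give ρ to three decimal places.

Ranks of variable 1: 3, 7, 1, 2, 6, 5, 4
Ranks of variable 2: 3, 7, 2, 1, 4, 5, 6
d = r₁ − r₂: 0, 0, -1, 1, 2, 0, -2
d²: 0, 0, 1, 1, 4, 0, 4; Σd² = 10
ρ = 1 − 6·10/(7·48) = 1 − 60/336 = 0.821

0.821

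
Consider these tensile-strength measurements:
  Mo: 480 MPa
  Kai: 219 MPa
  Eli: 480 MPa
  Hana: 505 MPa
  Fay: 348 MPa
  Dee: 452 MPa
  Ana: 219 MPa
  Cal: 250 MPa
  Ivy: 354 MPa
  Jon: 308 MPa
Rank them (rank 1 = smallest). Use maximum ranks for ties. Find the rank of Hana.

Sorted (ascending): 219, 219, 250, 308, 348, 354, 452, 480, 480, 505
The 2 values of 219 occupy positions 1–2 → each gets rank 2.
The 2 values of 480 occupy positions 8–9 → each gets rank 9.
Hana has value 505 MPa → rank 10.

10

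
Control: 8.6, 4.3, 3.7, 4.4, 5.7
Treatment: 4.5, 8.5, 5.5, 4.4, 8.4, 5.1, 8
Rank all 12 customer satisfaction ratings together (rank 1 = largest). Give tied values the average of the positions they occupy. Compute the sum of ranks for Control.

38.5

Sorted (descending): 8.6, 8.5, 8.4, 8, 5.7, 5.5, 5.1, 4.5, 4.4, 4.4, 4.3, 3.7
The 2 values of 4.4 occupy positions 9–10 → average rank (9+10)/2 = 9.5.
Control values → pooled ranks: 8.6→1, 4.3→11, 3.7→12, 4.4→9.5, 5.7→5
Rank sum = 1 + 11 + 12 + 9.5 + 5 = 38.5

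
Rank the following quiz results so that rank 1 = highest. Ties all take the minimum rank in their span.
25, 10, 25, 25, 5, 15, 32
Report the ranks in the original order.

2, 6, 2, 2, 7, 5, 1

Sorted (descending): 32, 25, 25, 25, 15, 10, 5
The 3 values of 25 occupy positions 2–4 → each gets rank 2.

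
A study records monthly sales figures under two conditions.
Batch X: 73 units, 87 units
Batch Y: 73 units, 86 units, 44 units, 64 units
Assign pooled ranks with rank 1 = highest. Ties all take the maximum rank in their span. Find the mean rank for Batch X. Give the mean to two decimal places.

Sorted (descending): 87, 86, 73, 73, 64, 44
The 2 values of 73 occupy positions 3–4 → each gets rank 4.
Batch X values → pooled ranks: 73→4, 87→1
Mean rank = (4 + 1) / 2 = 2.50

2.50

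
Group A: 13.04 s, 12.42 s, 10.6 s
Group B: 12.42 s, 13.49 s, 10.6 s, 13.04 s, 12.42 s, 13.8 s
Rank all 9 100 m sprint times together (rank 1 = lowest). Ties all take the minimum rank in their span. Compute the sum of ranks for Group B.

30

Sorted (ascending): 10.6, 10.6, 12.42, 12.42, 12.42, 13.04, 13.04, 13.49, 13.8
The 2 values of 10.6 occupy positions 1–2 → each gets rank 1.
The 3 values of 12.42 occupy positions 3–5 → each gets rank 3.
The 2 values of 13.04 occupy positions 6–7 → each gets rank 6.
Group B values → pooled ranks: 12.42→3, 13.49→8, 10.6→1, 13.04→6, 12.42→3, 13.8→9
Rank sum = 3 + 8 + 1 + 6 + 3 + 9 = 30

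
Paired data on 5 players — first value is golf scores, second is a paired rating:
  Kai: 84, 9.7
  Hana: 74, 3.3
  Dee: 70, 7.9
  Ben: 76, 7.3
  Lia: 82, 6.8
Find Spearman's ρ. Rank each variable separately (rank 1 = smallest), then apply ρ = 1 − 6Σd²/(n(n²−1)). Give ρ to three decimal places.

Ranks of variable 1: 5, 2, 1, 3, 4
Ranks of variable 2: 5, 1, 4, 3, 2
d = r₁ − r₂: 0, 1, -3, 0, 2
d²: 0, 1, 9, 0, 4; Σd² = 14
ρ = 1 − 6·14/(5·24) = 1 − 84/120 = 0.300

0.300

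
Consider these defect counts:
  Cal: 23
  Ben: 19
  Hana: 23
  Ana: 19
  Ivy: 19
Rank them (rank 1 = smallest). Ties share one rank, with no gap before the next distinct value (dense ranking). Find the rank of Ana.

1

Sorted (ascending): 19, 19, 19, 23, 23
The 3 values of 19 share dense rank 1.
The 2 values of 23 share dense rank 2.
Ana has value 19 → rank 1.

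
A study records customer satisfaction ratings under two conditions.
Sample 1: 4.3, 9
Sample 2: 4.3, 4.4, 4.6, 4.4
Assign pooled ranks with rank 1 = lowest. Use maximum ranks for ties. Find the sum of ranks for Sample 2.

Sorted (ascending): 4.3, 4.3, 4.4, 4.4, 4.6, 9
The 2 values of 4.3 occupy positions 1–2 → each gets rank 2.
The 2 values of 4.4 occupy positions 3–4 → each gets rank 4.
Sample 2 values → pooled ranks: 4.3→2, 4.4→4, 4.6→5, 4.4→4
Rank sum = 2 + 4 + 5 + 4 = 15

15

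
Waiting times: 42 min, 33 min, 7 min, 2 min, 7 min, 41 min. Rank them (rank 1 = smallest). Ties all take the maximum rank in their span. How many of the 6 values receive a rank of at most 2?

Sorted (ascending): 2, 7, 7, 33, 41, 42
The 2 values of 7 occupy positions 2–3 → each gets rank 3.
Ranks ≤ 2: {1} → 1 value.

1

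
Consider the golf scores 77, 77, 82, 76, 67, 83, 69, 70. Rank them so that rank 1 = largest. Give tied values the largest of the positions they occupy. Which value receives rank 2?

Sorted (descending): 83, 82, 77, 77, 76, 70, 69, 67
The 2 values of 77 occupy positions 3–4 → each gets rank 4.
Rank 2 → value 82.

82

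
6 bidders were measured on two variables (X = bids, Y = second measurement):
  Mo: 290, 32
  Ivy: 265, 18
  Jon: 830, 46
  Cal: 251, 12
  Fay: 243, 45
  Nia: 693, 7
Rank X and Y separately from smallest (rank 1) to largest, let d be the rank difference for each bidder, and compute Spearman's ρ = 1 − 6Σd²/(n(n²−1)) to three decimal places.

Ranks of variable 1: 4, 3, 6, 2, 1, 5
Ranks of variable 2: 4, 3, 6, 2, 5, 1
d = r₁ − r₂: 0, 0, 0, 0, -4, 4
d²: 0, 0, 0, 0, 16, 16; Σd² = 32
ρ = 1 − 6·32/(6·35) = 1 − 192/210 = 0.086

0.086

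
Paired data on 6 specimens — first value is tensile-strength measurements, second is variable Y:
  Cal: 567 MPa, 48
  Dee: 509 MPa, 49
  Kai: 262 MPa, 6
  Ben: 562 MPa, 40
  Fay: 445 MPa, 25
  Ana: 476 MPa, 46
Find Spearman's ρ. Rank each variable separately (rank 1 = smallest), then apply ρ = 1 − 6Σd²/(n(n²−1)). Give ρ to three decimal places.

Ranks of variable 1: 6, 4, 1, 5, 2, 3
Ranks of variable 2: 5, 6, 1, 3, 2, 4
d = r₁ − r₂: 1, -2, 0, 2, 0, -1
d²: 1, 4, 0, 4, 0, 1; Σd² = 10
ρ = 1 − 6·10/(6·35) = 1 − 60/210 = 0.714

0.714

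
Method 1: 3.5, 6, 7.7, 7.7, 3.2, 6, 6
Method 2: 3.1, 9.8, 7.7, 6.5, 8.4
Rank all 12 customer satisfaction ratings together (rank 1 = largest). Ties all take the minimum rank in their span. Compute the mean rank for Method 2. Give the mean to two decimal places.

4.80

Sorted (descending): 9.8, 8.4, 7.7, 7.7, 7.7, 6.5, 6, 6, 6, 3.5, 3.2, 3.1
The 3 values of 7.7 occupy positions 3–5 → each gets rank 3.
The 3 values of 6 occupy positions 7–9 → each gets rank 7.
Method 2 values → pooled ranks: 3.1→12, 9.8→1, 7.7→3, 6.5→6, 8.4→2
Mean rank = (12 + 1 + 3 + 6 + 2) / 5 = 4.80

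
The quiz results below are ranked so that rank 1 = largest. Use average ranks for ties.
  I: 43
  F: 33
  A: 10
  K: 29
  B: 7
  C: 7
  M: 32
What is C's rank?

6.5

Sorted (descending): 43, 33, 32, 29, 10, 7, 7
The 2 values of 7 occupy positions 6–7 → average rank (6+7)/2 = 6.5.
C has value 7 → rank 6.5.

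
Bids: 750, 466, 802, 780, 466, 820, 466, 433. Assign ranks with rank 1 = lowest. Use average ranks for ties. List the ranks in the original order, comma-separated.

Sorted (ascending): 433, 466, 466, 466, 750, 780, 802, 820
The 3 values of 466 occupy positions 2–4 → average rank 3.

5, 3, 7, 6, 3, 8, 3, 1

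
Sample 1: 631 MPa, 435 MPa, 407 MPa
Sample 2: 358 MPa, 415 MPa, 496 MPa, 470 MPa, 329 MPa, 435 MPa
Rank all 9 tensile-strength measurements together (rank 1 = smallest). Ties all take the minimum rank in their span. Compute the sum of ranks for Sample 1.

Sorted (ascending): 329, 358, 407, 415, 435, 435, 470, 496, 631
The 2 values of 435 occupy positions 5–6 → each gets rank 5.
Sample 1 values → pooled ranks: 631→9, 435→5, 407→3
Rank sum = 9 + 5 + 3 = 17

17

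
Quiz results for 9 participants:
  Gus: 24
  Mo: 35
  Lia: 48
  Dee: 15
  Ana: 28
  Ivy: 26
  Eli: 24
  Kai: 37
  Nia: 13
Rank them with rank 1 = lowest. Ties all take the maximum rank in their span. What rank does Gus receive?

4

Sorted (ascending): 13, 15, 24, 24, 26, 28, 35, 37, 48
The 2 values of 24 occupy positions 3–4 → each gets rank 4.
Gus has value 24 → rank 4.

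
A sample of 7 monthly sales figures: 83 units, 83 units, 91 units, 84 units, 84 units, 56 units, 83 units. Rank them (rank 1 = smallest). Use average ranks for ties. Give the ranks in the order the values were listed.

3, 3, 7, 5.5, 5.5, 1, 3

Sorted (ascending): 56, 83, 83, 83, 84, 84, 91
The 3 values of 83 occupy positions 2–4 → average rank 3.
The 2 values of 84 occupy positions 5–6 → average rank (5+6)/2 = 5.5.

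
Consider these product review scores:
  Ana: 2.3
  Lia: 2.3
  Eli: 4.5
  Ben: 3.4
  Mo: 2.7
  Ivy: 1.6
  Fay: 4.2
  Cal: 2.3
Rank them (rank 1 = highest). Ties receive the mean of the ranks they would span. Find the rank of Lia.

6

Sorted (descending): 4.5, 4.2, 3.4, 2.7, 2.3, 2.3, 2.3, 1.6
The 3 values of 2.3 occupy positions 5–7 → average rank 6.
Lia has value 2.3 → rank 6.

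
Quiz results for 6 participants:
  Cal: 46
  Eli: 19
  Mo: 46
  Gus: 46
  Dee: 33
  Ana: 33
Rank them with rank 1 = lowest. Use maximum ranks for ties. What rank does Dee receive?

Sorted (ascending): 19, 33, 33, 46, 46, 46
The 2 values of 33 occupy positions 2–3 → each gets rank 3.
The 3 values of 46 occupy positions 4–6 → each gets rank 6.
Dee has value 33 → rank 3.

3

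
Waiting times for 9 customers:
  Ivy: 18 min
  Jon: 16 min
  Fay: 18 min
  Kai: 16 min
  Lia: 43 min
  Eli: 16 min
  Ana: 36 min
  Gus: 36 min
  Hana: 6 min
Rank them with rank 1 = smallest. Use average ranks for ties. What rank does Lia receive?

9

Sorted (ascending): 6, 16, 16, 16, 18, 18, 36, 36, 43
The 3 values of 16 occupy positions 2–4 → average rank 3.
The 2 values of 18 occupy positions 5–6 → average rank (5+6)/2 = 5.5.
The 2 values of 36 occupy positions 7–8 → average rank (7+8)/2 = 7.5.
Lia has value 43 min → rank 9.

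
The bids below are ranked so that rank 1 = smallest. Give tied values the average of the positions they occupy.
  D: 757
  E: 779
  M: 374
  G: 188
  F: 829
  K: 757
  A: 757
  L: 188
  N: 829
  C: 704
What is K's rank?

Sorted (ascending): 188, 188, 374, 704, 757, 757, 757, 779, 829, 829
The 2 values of 188 occupy positions 1–2 → average rank (1+2)/2 = 1.5.
The 3 values of 757 occupy positions 5–7 → average rank 6.
The 2 values of 829 occupy positions 9–10 → average rank (9+10)/2 = 9.5.
K has value 757 → rank 6.

6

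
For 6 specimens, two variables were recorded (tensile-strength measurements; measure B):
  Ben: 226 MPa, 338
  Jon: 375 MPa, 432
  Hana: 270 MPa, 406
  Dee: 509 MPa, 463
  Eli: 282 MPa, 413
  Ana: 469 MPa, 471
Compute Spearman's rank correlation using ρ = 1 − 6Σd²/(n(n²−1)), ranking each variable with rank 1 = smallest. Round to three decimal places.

0.943

Ranks of variable 1: 1, 4, 2, 6, 3, 5
Ranks of variable 2: 1, 4, 2, 5, 3, 6
d = r₁ − r₂: 0, 0, 0, 1, 0, -1
d²: 0, 0, 0, 1, 0, 1; Σd² = 2
ρ = 1 − 6·2/(6·35) = 1 − 12/210 = 0.943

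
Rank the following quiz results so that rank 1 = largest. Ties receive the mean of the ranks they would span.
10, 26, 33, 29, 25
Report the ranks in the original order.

Sorted (descending): 33, 29, 26, 25, 10
No ties — each value takes its position as its rank.

5, 3, 1, 2, 4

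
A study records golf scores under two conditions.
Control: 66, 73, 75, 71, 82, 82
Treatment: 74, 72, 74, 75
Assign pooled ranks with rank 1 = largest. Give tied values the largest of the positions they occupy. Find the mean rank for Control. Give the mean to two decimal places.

Sorted (descending): 82, 82, 75, 75, 74, 74, 73, 72, 71, 66
The 2 values of 82 occupy positions 1–2 → each gets rank 2.
The 2 values of 75 occupy positions 3–4 → each gets rank 4.
The 2 values of 74 occupy positions 5–6 → each gets rank 6.
Control values → pooled ranks: 66→10, 73→7, 75→4, 71→9, 82→2, 82→2
Mean rank = (10 + 7 + 4 + 9 + 2 + 2) / 6 = 5.67

5.67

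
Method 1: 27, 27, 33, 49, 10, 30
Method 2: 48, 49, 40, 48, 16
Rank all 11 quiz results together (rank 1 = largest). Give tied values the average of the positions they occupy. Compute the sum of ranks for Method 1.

42.5

Sorted (descending): 49, 49, 48, 48, 40, 33, 30, 27, 27, 16, 10
The 2 values of 49 occupy positions 1–2 → average rank (1+2)/2 = 1.5.
The 2 values of 48 occupy positions 3–4 → average rank (3+4)/2 = 3.5.
The 2 values of 27 occupy positions 8–9 → average rank (8+9)/2 = 8.5.
Method 1 values → pooled ranks: 27→8.5, 27→8.5, 33→6, 49→1.5, 10→11, 30→7
Rank sum = 8.5 + 8.5 + 6 + 1.5 + 11 + 7 = 42.5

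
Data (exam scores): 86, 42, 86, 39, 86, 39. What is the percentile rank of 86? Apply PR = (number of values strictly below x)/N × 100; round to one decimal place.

50.0

N = 6.
Strictly below 86: 3. Equal to 86: 3.
PR = 3/6 × 100 = 50.0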